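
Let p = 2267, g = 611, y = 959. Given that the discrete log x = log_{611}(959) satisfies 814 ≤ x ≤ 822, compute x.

Compute 611^814 mod 2267 = 1200, then multiply by 611 repeatedly:
  611^814=1200  611^815=959
Found 959 at exponent 815.

815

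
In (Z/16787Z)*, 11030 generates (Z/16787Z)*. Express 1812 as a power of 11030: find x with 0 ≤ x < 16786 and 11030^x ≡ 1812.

11710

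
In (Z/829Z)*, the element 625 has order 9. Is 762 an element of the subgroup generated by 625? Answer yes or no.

762 ∈ ⟨625⟩ iff 762^9 ≡ 1 (mod 829), since |⟨625⟩| = 9.
762^9 mod 829 = 664.
Since 664 ≠ 1, 762 does not lie in the subgroup.

no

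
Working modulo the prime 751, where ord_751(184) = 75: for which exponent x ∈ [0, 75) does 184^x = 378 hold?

Baby-step giant-step with m = ceil(sqrt(75)) = 9.
Baby table (184^j mod 751 for j=0..8):
  0:1  1:184  2:61  3:710  4:717  5:503  6:179  7:643
  8:405
Giant step factor: 184^(-9) ≡ 325 (mod 751).
Scan 378·325^i mod 751 for i = 0, 1, …:
  i=0: 378   i=1: 437   i=2: 86   i=3: 163
  i=4: 405
Match at i=4, j=8: x = 4·9 + 8 = 44.

44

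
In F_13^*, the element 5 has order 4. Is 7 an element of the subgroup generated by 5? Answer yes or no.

7 ∈ ⟨5⟩ iff 7^4 ≡ 1 (mod 13), since |⟨5⟩| = 4.
7^4 mod 13 = 9.
Since 9 ≠ 1, 7 does not lie in the subgroup.

no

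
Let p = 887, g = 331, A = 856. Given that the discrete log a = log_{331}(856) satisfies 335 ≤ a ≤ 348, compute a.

348

Compute 331^335 mod 887 = 863, then multiply by 331 repeatedly:
  331^335=863  331^336=39  331^337=491  331^338=200  331^339=562
  331^340=639  331^341=403  331^342=343  331^343=884  331^344=781
  331^345=394  331^346=25  331^347=292  331^348=856
Found 856 at exponent 348.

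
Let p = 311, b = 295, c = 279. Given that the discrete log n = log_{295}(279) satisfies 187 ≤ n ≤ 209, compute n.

Compute 295^187 mod 311 = 276, then multiply by 295 repeatedly:
  295^187=276  295^188=249  295^189=59  295^190=300  295^191=176
  295^192=294  295^193=272  295^194=2  295^195=279
Found 279 at exponent 195.

195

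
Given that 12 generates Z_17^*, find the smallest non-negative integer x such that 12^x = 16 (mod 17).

8

Successive powers of 12 modulo 17:
  12^0=1  12^1=12  12^2=8  12^3=11  12^4=13  12^5=3
  12^6=2  12^7=7  12^8=16
So 12^8 ≡ 16 (mod 17), giving x = 8.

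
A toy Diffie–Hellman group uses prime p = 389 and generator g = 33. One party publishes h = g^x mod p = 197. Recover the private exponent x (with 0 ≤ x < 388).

65

Baby-step giant-step with m = ceil(sqrt(388)) = 20.
Baby table (33^j mod 389 for j=0..19):
  0:1  1:33  2:311  3:149  4:249  5:48  6:28  7:146
  8:150  9:282  10:359  11:177  12:6  13:198  14:310  15:116
  16:327  17:288  18:168  19:98
Giant step factor: 33^(-20) ≡ 169 (mod 389).
Scan 197·169^i mod 389 for i = 0, 1, …:
  i=0: 197   i=1: 228   i=2: 21   i=3: 48
Match at i=3, j=5: x = 3·20 + 5 = 65.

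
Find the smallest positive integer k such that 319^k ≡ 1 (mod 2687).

1343

The order of 319 must divide p − 1 = 2686 = 2 · 17 · 79.
Divisors: 1, 2, 17, 34, 79, 158, 1343, 2686.
Check each in increasing order: 319^1 ≡ 319;  319^2 ≡ 2342;  319^17 ≡ 1329;  319^34 ≡ 882;  319^79 ≡ 1179;  319^158 ≡ 862;  319^1343 ≡ 1.
Smallest exponent giving 1 is 1343.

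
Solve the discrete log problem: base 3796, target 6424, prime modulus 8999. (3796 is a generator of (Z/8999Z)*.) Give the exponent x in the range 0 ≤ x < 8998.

3466

Baby-step giant-step with m = ceil(sqrt(8998)) = 95.
Baby table (3796^j mod 8999 for j=0..94):
  0:1  1:3796  2:2217  3:1667  4:1635  5:6149  6:7197  7:7847
  8:522  9:1732  10:5402  11:6270  12:7564  13:6134  14:4251  15:1589
  16:2514  17:4204  18:3157  19:6303  20:6846  21:7303  22:5268  23:1550
  24:7453  25:7731  26:1137  27:5531  28:1009  29:5589  30:5201  31:8189
  32:2898  33:4030  34:8579  35:7502  36:4756  37:1782  38:6223  39:133
  40:924  41:6893  42:5735  43:1479  44:7907  45:3307  46:8766  47:6433
  48:5381  49:7545  50:6002  51:7123  52:5912  53:7445  54:4360  55:1399
  56:1194  57:5927  58:1392  59:1619  60:8406  61:7721  62:8172  63:1359
  64:2337  65:7237  66:6704  67:8211  68:5419  69:7809  70:258  71:7476
  72:5049  73:7133  74:7876  75:2618  76:3032  77:8750  78:8690  79:5905
  80:7870  81:6839  82:7728  83:7747  84:7879  85:5007  86:684  87:4752
  88:4596  89:6354  90:2464  91:3383  92:295  93:3944  94:6087
Giant step factor: 3796^(-95) ≡ 8317 (mod 8999).
Scan 6424·8317^i mod 8999 for i = 0, 1, …:
  i=0: 6424   i=1: 1345   i=2: 608   i=3: 8297
  i=4: 1817   i=5: 2668   i=6: 7221   i=7: 6730
  i=8: 8629   i=9: 368     …   i=35: 3022
  i=36: 8766
Match at i=36, j=46: x = 36·95 + 46 = 3466.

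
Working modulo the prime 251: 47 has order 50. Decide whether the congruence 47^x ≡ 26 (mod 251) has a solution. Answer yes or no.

26 ∈ ⟨47⟩ iff 26^50 ≡ 1 (mod 251), since |⟨47⟩| = 50.
26^50 mod 251 = 20.
Since 20 ≠ 1, 26 does not lie in the subgroup.

no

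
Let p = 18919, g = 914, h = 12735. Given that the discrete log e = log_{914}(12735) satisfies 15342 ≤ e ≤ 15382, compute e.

Compute 914^15342 mod 18919 = 288, then multiply by 914 repeatedly:
  914^15342=288  914^15343=17285  914^15344=1125  914^15345=6624  914^15346=256
  914^15347=6956  914^15348=1000  914^15349=5888  914^15350=8636  914^15351=4081
  914^15352=2991  914^15353=9438  914^15354=18187  914^15355=12036  914^15356=8965
  914^15357=2083  914^15358=11962  914^15359=17005  914^15360=10071  914^15361=10260
  914^15362=12735
Found 12735 at exponent 15362.

15362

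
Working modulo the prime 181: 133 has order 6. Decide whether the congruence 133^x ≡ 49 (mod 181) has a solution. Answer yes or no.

yes

⟨133⟩ has order 6; its elements mod 181 are {1, 48, 49, 132, 133, 180}.
49 is in this set.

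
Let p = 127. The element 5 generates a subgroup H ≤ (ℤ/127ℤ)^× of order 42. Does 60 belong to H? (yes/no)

60 ∈ ⟨5⟩ iff 60^42 ≡ 1 (mod 127), since |⟨5⟩| = 42.
60^42 mod 127 = 107.
Since 107 ≠ 1, 60 does not lie in the subgroup.

no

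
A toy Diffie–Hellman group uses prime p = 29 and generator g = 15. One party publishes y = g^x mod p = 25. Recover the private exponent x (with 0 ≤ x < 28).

12

Successive powers of 15 modulo 29:
  15^0=1  15^1=15  15^2=22  15^3=11  15^4=20  15^5=10
  15^6=5  15^7=17  15^8=23  15^9=26  15^10=13  15^11=21
  15^12=25
So 15^12 ≡ 25 (mod 29), giving x = 12.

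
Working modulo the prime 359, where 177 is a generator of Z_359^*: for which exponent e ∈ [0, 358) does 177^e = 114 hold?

193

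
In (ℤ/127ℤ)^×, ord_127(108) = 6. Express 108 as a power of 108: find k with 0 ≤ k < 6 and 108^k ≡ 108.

1

Successive powers of 108 modulo 127:
  108^0=1  108^1=108
So 108^1 ≡ 108 (mod 127), giving k = 1.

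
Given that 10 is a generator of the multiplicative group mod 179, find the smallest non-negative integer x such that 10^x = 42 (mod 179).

Baby-step giant-step with m = ceil(sqrt(178)) = 14.
Baby table (10^j mod 179 for j=0..13):
  0:1  1:10  2:100  3:105  4:155  5:118  6:106  7:165
  8:39  9:32  10:141  11:157  12:138  13:127
Giant step factor: 10^(-14) ≡ 158 (mod 179).
Scan 42·158^i mod 179 for i = 0, 1, …:
  i=0: 42   i=1: 13   i=2: 85   i=3: 5
  i=4: 74   i=5: 57   i=6: 56   i=7: 77
  i=8: 173   i=9: 126   i=10: 39
Match at i=10, j=8: x = 10·14 + 8 = 148.

148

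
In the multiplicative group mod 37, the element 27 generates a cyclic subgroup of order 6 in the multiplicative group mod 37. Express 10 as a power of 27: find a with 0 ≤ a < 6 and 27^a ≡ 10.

Successive powers of 27 modulo 37:
  27^0=1  27^1=27  27^2=26  27^3=36  27^4=10
So 27^4 ≡ 10 (mod 37), giving a = 4.

4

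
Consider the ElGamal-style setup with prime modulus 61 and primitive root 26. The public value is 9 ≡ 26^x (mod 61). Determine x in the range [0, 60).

12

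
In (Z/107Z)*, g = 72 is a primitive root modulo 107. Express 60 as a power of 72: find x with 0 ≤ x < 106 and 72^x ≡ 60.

29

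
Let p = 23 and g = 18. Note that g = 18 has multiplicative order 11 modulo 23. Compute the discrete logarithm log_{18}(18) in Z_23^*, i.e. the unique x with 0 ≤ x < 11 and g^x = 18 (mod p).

Successive powers of 18 modulo 23:
  18^0=1  18^1=18
So 18^1 ≡ 18 (mod 23), giving x = 1.

1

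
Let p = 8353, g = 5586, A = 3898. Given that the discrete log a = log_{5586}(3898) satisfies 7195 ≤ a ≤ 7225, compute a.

Compute 5586^7195 mod 8353 = 6011, then multiply by 5586 repeatedly:
  5586^7195=6011  5586^7196=6739  5586^7197=5436  5586^7198=2341  5586^7199=4381
  5586^7200=6329  5586^7201=3898
Found 3898 at exponent 7201.

7201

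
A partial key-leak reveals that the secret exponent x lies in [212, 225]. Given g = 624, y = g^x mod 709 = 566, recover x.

221

Compute 624^212 mod 709 = 320, then multiply by 624 repeatedly:
  624^212=320  624^213=451  624^214=660  624^215=620  624^216=475
  624^217=38  624^218=315  624^219=167  624^220=694  624^221=566
Found 566 at exponent 221.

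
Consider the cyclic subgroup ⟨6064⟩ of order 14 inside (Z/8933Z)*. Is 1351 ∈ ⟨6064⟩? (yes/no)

1351 ∈ ⟨6064⟩ iff 1351^14 ≡ 1 (mod 8933), since |⟨6064⟩| = 14.
1351^14 mod 8933 = 1.
Since 1 = 1, 1351 lies in the subgroup.

yes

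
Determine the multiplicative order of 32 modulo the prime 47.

The order of 32 must divide p − 1 = 46 = 2 · 23.
Divisors: 1, 2, 23, 46.
Check each in increasing order: 32^1 ≡ 32;  32^2 ≡ 37;  32^23 ≡ 1.
Smallest exponent giving 1 is 23.

23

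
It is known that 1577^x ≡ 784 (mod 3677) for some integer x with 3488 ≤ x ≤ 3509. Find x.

3492

Compute 1577^3488 mod 3677 = 1307, then multiply by 1577 repeatedly:
  1577^3488=1307  1577^3489=2019  1577^3490=3358  1577^3491=686  1577^3492=784
Found 784 at exponent 3492.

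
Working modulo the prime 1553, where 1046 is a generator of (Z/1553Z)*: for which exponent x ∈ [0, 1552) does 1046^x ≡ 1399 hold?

1234

Baby-step giant-step with m = ceil(sqrt(1552)) = 40.
Baby table (1046^j mod 1553 for j=0..39):
  0:1  1:1046  2:804  3:811  4:368  5:1337  6:802  7:272
  8:313  9:1268  10:66  11:704  12:262  13:724  14:993  15:1274
  16:130  17:869  18:469  19:1379  20:1250  21:1427  22:209  23:1194
  24:312  25:222  26:815  27:1446  28:1447  29:940  30:191  31:1002
  32:1370  33:1154  34:403  35:675  36:988  37:703  38:769  39:1473
Giant step factor: 1046^(-40) ≡ 128 (mod 1553).
Scan 1399·128^i mod 1553 for i = 0, 1, …:
  i=0: 1399   i=1: 477   i=2: 489   i=3: 472
  i=4: 1402   i=5: 861   i=6: 1498   i=7: 725
  i=8: 1173   i=9: 1056     …   i=29: 355
  i=30: 403
Match at i=30, j=34: x = 30·40 + 34 = 1234.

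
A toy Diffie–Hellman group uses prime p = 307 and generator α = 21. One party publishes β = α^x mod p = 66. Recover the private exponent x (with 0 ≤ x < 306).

164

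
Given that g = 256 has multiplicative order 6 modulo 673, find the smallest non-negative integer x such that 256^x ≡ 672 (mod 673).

3

Successive powers of 256 modulo 673:
  256^0=1  256^1=256  256^2=255  256^3=672
So 256^3 ≡ 672 (mod 673), giving x = 3.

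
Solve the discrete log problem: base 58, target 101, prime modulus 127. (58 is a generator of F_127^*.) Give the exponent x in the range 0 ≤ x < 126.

Baby-step giant-step with m = ceil(sqrt(126)) = 12.
Baby table (58^j mod 127 for j=0..11):
  0:1  1:58  2:62  3:40  4:34  5:67  6:76  7:90
  8:13  9:119  10:44  11:12
Giant step factor: 58^(-12) ≡ 25 (mod 127).
Scan 101·25^i mod 127 for i = 0, 1, …:
  i=0: 101   i=1: 112   i=2: 6   i=3: 23
  i=4: 67
Match at i=4, j=5: x = 4·12 + 5 = 53.

53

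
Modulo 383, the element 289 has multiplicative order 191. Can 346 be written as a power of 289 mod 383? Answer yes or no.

yes

346 ∈ ⟨289⟩ iff 346^191 ≡ 1 (mod 383), since |⟨289⟩| = 191.
346^191 mod 383 = 1.
Since 1 = 1, 346 lies in the subgroup.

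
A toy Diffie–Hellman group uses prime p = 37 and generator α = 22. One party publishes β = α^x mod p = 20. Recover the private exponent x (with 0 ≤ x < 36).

Successive powers of 22 modulo 37:
  22^0=1  22^1=22  22^2=3  22^3=29  22^4=9  22^5=13
  22^6=27  22^7=2  22^8=7  22^9=6  22^10=21  22^11=18
  22^12=26  22^13=17  22^14=4  22^15=14  22^16=12  22^17=5
  22^18=36  22^19=15  22^20=34  22^21=8  22^22=28  22^23=24
  22^24=10  22^25=35  22^26=30  22^27=31  22^28=16  22^29=19
  22^30=11  22^31=20
So 22^31 ≡ 20 (mod 37), giving x = 31.

31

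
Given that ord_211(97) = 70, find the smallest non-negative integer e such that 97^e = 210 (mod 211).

Baby-step giant-step with m = ceil(sqrt(70)) = 9.
Baby table (97^j mod 211 for j=0..8):
  0:1  1:97  2:125  3:98  4:11  5:12  6:109  7:23
  8:121
Giant step factor: 97^(-9) ≡ 8 (mod 211).
Scan 210·8^i mod 211 for i = 0, 1, …:
  i=0: 210   i=1: 203   i=2: 147   i=3: 121
Match at i=3, j=8: e = 3·9 + 8 = 35.

35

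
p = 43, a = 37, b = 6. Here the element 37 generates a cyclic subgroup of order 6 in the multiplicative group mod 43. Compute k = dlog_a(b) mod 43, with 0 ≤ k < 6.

4

Successive powers of 37 modulo 43:
  37^0=1  37^1=37  37^2=36  37^3=42  37^4=6
So 37^4 ≡ 6 (mod 43), giving k = 4.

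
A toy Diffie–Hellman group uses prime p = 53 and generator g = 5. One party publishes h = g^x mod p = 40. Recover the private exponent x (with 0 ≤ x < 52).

Baby-step giant-step with m = ceil(sqrt(52)) = 8.
Baby table (5^j mod 53 for j=0..7):
  0:1  1:5  2:25  3:19  4:42  5:51  6:43  7:3
Giant step factor: 5^(-8) ≡ 46 (mod 53).
Scan 40·46^i mod 53 for i = 0, 1, …:
  i=0: 40   i=1: 38   i=2: 52   i=3: 7
  i=4: 4   i=5: 25
Match at i=5, j=2: x = 5·8 + 2 = 42.

42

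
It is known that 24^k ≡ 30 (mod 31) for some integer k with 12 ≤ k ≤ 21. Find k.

Compute 24^12 mod 31 = 16, then multiply by 24 repeatedly:
  24^12=16  24^13=12  24^14=9  24^15=30
Found 30 at exponent 15.

15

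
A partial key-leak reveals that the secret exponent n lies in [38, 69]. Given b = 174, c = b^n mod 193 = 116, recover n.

47

Compute 174^38 mod 193 = 101, then multiply by 174 repeatedly:
  174^38=101  174^39=11  174^40=177  174^41=111  174^42=14
  174^43=120  174^44=36  174^45=88  174^46=65  174^47=116
Found 116 at exponent 47.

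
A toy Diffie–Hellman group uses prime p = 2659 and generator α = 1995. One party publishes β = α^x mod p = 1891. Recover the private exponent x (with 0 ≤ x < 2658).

1848

Baby-step giant-step with m = ceil(sqrt(2658)) = 52.
Baby table (1995^j mod 2659 for j=0..51):
  0:1  1:1995  2:2161  3:956  4:717  5:2532  6:1899  7:2089
  8:902  9:2006  10:175  11:796  12:597  13:2442  14:502  15:1706
  16:2609  17:1292  18:969  19:62  20:1376  21:1032  22:774  23:1910
  24:103  25:742  26:1886  27:85  28:2058  29:214  30:1490  31:2447
  32:2500  33:1875  34:2071  35:2218  36:334  37:1580  38:1185  39:224
  40:168  41:126  42:1424  43:1068  44:801  45:2595  46:2611  47:2623
  48:2632  49:1974  50:151  51:778
Giant step factor: 1995^(-52) ≡ 2299 (mod 2659).
Scan 1891·2299^i mod 2659 for i = 0, 1, …:
  i=0: 1891   i=1: 2603   i=2: 1547   i=3: 1470
  i=4: 2600   i=5: 2627   i=6: 884   i=7: 840
  i=8: 726   i=9: 1881     …   i=34: 1634
  i=35: 2058
Match at i=35, j=28: x = 35·52 + 28 = 1848.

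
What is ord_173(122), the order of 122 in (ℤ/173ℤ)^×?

86

The order of 122 must divide p − 1 = 172 = 2^2 · 43.
Divisors: 1, 2, 4, 43, 86, 172.
Check each in increasing order: 122^1 ≡ 122;  122^2 ≡ 6;  122^4 ≡ 36;  122^43 ≡ 172;  122^86 ≡ 1.
Smallest exponent giving 1 is 86.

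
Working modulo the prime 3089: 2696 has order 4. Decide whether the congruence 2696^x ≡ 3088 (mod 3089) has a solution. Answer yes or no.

3088 ∈ ⟨2696⟩ iff 3088^4 ≡ 1 (mod 3089), since |⟨2696⟩| = 4.
3088^4 mod 3089 = 1.
Since 1 = 1, 3088 lies in the subgroup.

yes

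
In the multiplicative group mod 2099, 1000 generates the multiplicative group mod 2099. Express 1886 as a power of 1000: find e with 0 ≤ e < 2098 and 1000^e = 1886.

380

Baby-step giant-step with m = ceil(sqrt(2098)) = 46.
Baby table (1000^j mod 2099 for j=0..45):
  0:1  1:1000  2:876  3:717  4:1241  5:491  6:1933  7:1920
  8:1514  9:621  10:1795  11:355  12:269  13:328  14:556  15:1864
  16:88  17:1941  18:1524  19:126  20:60  21:1228  22:85  23:1040
  24:995  25:74  26:535  27:1854  28:583  29:1577  30:651  31:310
  32:1447  33:789  34:1875  35:593  36:1082  37:1015  38:1183  39:1263
  40:1501  41:215  42:902  43:1529  44:928  45:242
Giant step factor: 1000^(-46) ≡ 157 (mod 2099).
Scan 1886·157^i mod 2099 for i = 0, 1, …:
  i=0: 1886   i=1: 143   i=2: 1461   i=3: 586
  i=4: 1745   i=5: 1095   i=6: 1896   i=7: 1713
  i=8: 269
Match at i=8, j=12: e = 8·46 + 12 = 380.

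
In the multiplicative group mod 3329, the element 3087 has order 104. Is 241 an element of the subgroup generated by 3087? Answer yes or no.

yes

241 ∈ ⟨3087⟩ iff 241^104 ≡ 1 (mod 3329), since |⟨3087⟩| = 104.
241^104 mod 3329 = 1.
Since 1 = 1, 241 lies in the subgroup.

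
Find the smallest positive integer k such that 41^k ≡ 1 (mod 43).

The order of 41 must divide p − 1 = 42 = 2 · 3 · 7.
Divisors: 1, 2, 3, 6, 7, 14, 21, 42.
Check each in increasing order: 41^1 ≡ 41;  41^2 ≡ 4;  41^3 ≡ 35;  41^6 ≡ 21;  41^7 ≡ 1.
Smallest exponent giving 1 is 7.

7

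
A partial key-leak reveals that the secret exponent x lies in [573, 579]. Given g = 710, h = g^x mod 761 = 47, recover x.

Compute 710^573 mod 761 = 111, then multiply by 710 repeatedly:
  710^573=111  710^574=427  710^575=292  710^576=328  710^577=14
  710^578=47
Found 47 at exponent 578.

578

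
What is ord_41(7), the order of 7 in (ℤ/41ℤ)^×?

40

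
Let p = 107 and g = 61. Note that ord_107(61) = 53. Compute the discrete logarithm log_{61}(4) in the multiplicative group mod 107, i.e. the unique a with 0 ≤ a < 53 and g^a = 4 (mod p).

32

Baby-step giant-step with m = ceil(sqrt(53)) = 8.
Baby table (61^j mod 107 for j=0..7):
  0:1  1:61  2:83  3:34  4:41  5:40  6:86  7:3
Giant step factor: 61^(-8) ≡ 69 (mod 107).
Scan 4·69^i mod 107 for i = 0, 1, …:
  i=0: 4   i=1: 62   i=2: 105   i=3: 76
  i=4: 1
Match at i=4, j=0: a = 4·8 + 0 = 32.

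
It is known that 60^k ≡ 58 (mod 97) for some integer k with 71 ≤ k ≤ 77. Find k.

77

Compute 60^71 mod 97 = 23, then multiply by 60 repeatedly:
  60^71=23  60^72=22  60^73=59  60^74=48  60^75=67
  60^76=43  60^77=58
Found 58 at exponent 77.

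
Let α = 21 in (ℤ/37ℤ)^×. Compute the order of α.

The order of 21 must divide p − 1 = 36 = 2^2 · 3^2.
Divisors: 1, 2, 3, 4, 6, 9, 12, 18, 36.
Check each in increasing order: 21^1 ≡ 21;  21^2 ≡ 34;  21^3 ≡ 11;  21^4 ≡ 9;  21^6 ≡ 10;  21^9 ≡ 36;  21^12 ≡ 26;  21^18 ≡ 1.
Smallest exponent giving 1 is 18.

18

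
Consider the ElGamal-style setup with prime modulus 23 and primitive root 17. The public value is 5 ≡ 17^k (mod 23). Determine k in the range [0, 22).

19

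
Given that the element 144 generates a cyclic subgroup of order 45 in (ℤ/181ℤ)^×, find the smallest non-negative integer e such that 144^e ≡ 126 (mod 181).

43

Baby-step giant-step with m = ceil(sqrt(45)) = 7.
Baby table (144^j mod 181 for j=0..6):
  0:1  1:144  2:102  3:27  4:87  5:39  6:5
Giant step factor: 144^(-7) ≡ 45 (mod 181).
Scan 126·45^i mod 181 for i = 0, 1, …:
  i=0: 126   i=1: 59   i=2: 121   i=3: 15
  i=4: 132   i=5: 148   i=6: 144
Match at i=6, j=1: e = 6·7 + 1 = 43.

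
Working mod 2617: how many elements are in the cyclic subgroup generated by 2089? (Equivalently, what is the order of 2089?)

2616

The order of 2089 must divide p − 1 = 2616 = 2^3 · 3 · 109.
Divisors: 1, 2, 3, 4, 6, 8, 12, 24, 109, 218, 327, 436, 654, 872, 1308, 2616.
Check each in increasing order: 2089^1 ≡ 2089;  2089^2 ≡ 1382;  2089^3 ≡ 447;  2089^4 ≡ 2131;  2089^6 ≡ 917;  2089^8 ≡ 666;  2089^12 ≡ 832;  2089^24 ≡ 1336;  2089^109 ≡ 513;  2089^218 ≡ 1469;  2089^327 ≡ 2518;  2089^436 ≡ 1553;  2089^654 ≡ 1950;  2089^872 ≡ 1552;  2089^1308 ≡ 2616;  2089^2616 ≡ 1.
Smallest exponent giving 1 is 2616.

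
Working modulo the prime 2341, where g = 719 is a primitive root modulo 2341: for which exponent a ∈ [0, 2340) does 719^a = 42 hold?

436

Baby-step giant-step with m = ceil(sqrt(2340)) = 49.
Baby table (719^j mod 2341 for j=0..48):
  0:1  1:719  2:1941  3:343  4:812  5:919  6:599  7:2278
  8:1523  9:1790  10:1801  11:346  12:628  13:2060  14:1628  15:32
  16:1939  17:1246  18:1612  19:233  20:1316  21:440  22:325  23:1916
  24:1096  25:1448  26:1708  27:1368  28:372  29:594  30:1024  31:1182
  32:75  33:82  34:433  35:2315  36:34  37:1036  38:446  39:2298
  40:1857  41:813  42:1638  43:199  44:280  45:2335  46:368  47:59
  48:283
Giant step factor: 719^(-49) ≡ 998 (mod 2341).
Scan 42·998^i mod 2341 for i = 0, 1, …:
  i=0: 42   i=1: 2119   i=2: 839   i=3: 1585
  i=4: 1655   i=5: 1285   i=6: 1903   i=7: 643
  i=8: 280
Match at i=8, j=44: a = 8·49 + 44 = 436.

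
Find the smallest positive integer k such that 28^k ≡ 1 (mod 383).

The order of 28 must divide p − 1 = 382 = 2 · 191.
Divisors: 1, 2, 191, 382.
Check each in increasing order: 28^1 ≡ 28;  28^2 ≡ 18;  28^191 ≡ 1.
Smallest exponent giving 1 is 191.

191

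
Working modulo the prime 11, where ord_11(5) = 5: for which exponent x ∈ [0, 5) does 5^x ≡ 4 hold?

3

Successive powers of 5 modulo 11:
  5^0=1  5^1=5  5^2=3  5^3=4
So 5^3 ≡ 4 (mod 11), giving x = 3.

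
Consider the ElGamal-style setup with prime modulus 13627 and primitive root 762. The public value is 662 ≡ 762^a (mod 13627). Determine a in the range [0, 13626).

Baby-step giant-step with m = ceil(sqrt(13626)) = 117.
Baby table (762^j mod 13627 for j=0..116):
  0:1  1:762  2:8310  3:9292  4:8091  5:5938  6:592  7:1413
  8:173  9:9183  10:6795  11:13157  12:9789  13:5249  14:7027  15:12790
  16:2675  17:7927  18:3613  19:452  20:3749  21:8695  22:2868  23:5096
  24:13084  25:8671  26:11834  27:10061  28:8108  29:5265  30:5592  31:9480
  32:1450  33:1113  34:3232  35:9924  36:12730  37:11463  38:13526  39:4800
  40:5564  41:1771  42:429  43:13477  44:8343  45:7184  46:9781  47:12780
  48:8682  49:6589  50:6082  51:1304  52:12504  53:2775  54:2365  55:3366
  56:3016  57:8856  58:2907  59:7560  60:10126  61:3130  62:335  63:9984
  64:3942  65:5864  66:12339  67:13315  68:7542  69:10037  70:3447  71:10230
  72:616  73:6074  74:8835  75:532  76:10201  77:5772  78:10370  79:11907
  80:11179  81:1523  82:2231  83:10274  84:6890  85:3785  86:8873  87:2234
  88:12560  89:4566  90:4407  91:5892  92:6421  93:709  94:8805  95:4926
  96:6187  97:13179  98:12926  99:10918  100:7046  101:14  102:10668  103:7324
  104:7445  105:4258  106:1370  107:8288  108:6155  109:2422  110:5919  111:13368
  112:7047  113:776  114:5351  115:2989  116:1909
Giant step factor: 762^(-117) ≡ 8710 (mod 13627).
Scan 662·8710^i mod 13627 for i = 0, 1, …:
  i=0: 662   i=1: 1799   i=2: 11867   i=3: 775
  i=4: 4885   i=5: 4856   i=6: 11179
Match at i=6, j=80: a = 6·117 + 80 = 782.

782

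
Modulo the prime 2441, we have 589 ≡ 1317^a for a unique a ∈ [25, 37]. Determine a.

Compute 1317^25 mod 2441 = 147, then multiply by 1317 repeatedly:
  1317^25=147  1317^26=760  1317^27=110  1317^28=851  1317^29=348
  1317^30=1849  1317^31=1456  1317^32=1367  1317^33=1322  1317^34=641
  1317^35=2052  1317^36=297  1317^37=589
Found 589 at exponent 37.

37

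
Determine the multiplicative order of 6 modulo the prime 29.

The order of 6 must divide p − 1 = 28 = 2^2 · 7.
Divisors: 1, 2, 4, 7, 14, 28.
Check each in increasing order: 6^1 ≡ 6;  6^2 ≡ 7;  6^4 ≡ 20;  6^7 ≡ 28;  6^14 ≡ 1.
Smallest exponent giving 1 is 14.

14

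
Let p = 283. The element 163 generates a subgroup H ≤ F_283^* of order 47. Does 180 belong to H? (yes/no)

no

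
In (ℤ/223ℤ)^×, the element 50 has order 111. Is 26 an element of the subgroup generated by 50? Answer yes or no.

no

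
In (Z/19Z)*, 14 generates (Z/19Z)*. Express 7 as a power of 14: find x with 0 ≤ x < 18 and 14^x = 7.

6

Successive powers of 14 modulo 19:
  14^0=1  14^1=14  14^2=6  14^3=8  14^4=17  14^5=10
  14^6=7
So 14^6 ≡ 7 (mod 19), giving x = 6.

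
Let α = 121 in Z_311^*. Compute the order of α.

31

The order of 121 must divide p − 1 = 310 = 2 · 5 · 31.
Divisors: 1, 2, 5, 10, 31, 62, 155, 310.
Check each in increasing order: 121^1 ≡ 121;  121^2 ≡ 24;  121^5 ≡ 32;  121^10 ≡ 91;  121^31 ≡ 1.
Smallest exponent giving 1 is 31.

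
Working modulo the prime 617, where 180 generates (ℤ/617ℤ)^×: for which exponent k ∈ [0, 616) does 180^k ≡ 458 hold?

Successive powers of 180 modulo 617:
  180^0=1  180^1=180  180^2=316  180^3=116  180^4=519  180^5=253
  180^6=499  180^7=355  180^8=349  180^9=503  180^10=458
So 180^10 ≡ 458 (mod 617), giving k = 10.

10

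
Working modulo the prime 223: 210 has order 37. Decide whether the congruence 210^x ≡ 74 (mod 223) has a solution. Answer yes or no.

no

74 ∈ ⟨210⟩ iff 74^37 ≡ 1 (mod 223), since |⟨210⟩| = 37.
74^37 mod 223 = 183.
Since 183 ≠ 1, 74 does not lie in the subgroup.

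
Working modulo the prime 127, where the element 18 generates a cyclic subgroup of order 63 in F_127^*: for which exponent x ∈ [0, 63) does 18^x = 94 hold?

12

Baby-step giant-step with m = ceil(sqrt(63)) = 8.
Baby table (18^j mod 127 for j=0..7):
  0:1  1:18  2:70  3:117  4:74  5:62  6:100  7:22
Giant step factor: 18^(-8) ≡ 17 (mod 127).
Scan 94·17^i mod 127 for i = 0, 1, …:
  i=0: 94   i=1: 74
Match at i=1, j=4: x = 1·8 + 4 = 12.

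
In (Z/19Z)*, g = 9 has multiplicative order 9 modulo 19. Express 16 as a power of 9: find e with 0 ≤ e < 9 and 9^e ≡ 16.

5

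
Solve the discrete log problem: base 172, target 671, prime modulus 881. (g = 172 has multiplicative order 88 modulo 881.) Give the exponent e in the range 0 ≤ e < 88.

Baby-step giant-step with m = ceil(sqrt(88)) = 10.
Baby table (172^j mod 881 for j=0..9):
  0:1  1:172  2:511  3:673  4:345  5:313  6:95  7:482
  8:90  9:503
Giant step factor: 172^(-10) ≡ 490 (mod 881).
Scan 671·490^i mod 881 for i = 0, 1, …:
  i=0: 671   i=1: 177   i=2: 392   i=3: 22
  i=4: 208   i=5: 605   i=6: 434   i=7: 339
  i=8: 482
Match at i=8, j=7: e = 8·10 + 7 = 87.

87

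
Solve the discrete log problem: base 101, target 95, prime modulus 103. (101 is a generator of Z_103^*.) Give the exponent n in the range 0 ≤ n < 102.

3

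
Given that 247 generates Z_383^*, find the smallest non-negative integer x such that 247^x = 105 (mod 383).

253

Baby-step giant-step with m = ceil(sqrt(382)) = 20.
Baby table (247^j mod 383 for j=0..19):
  0:1  1:247  2:112  3:88  4:288  5:281  6:84  7:66
  8:216  9:115  10:63  11:241  12:162  13:182  14:143  15:85
  16:313  17:328  18:203  19:351
Giant step factor: 247^(-20) ≡ 124 (mod 383).
Scan 105·124^i mod 383 for i = 0, 1, …:
  i=0: 105   i=1: 381   i=2: 135   i=3: 271
  i=4: 283   i=5: 239   i=6: 145   i=7: 362
  i=8: 77   i=9: 356   i=10: 99   i=11: 20
  i=12: 182
Match at i=12, j=13: x = 12·20 + 13 = 253.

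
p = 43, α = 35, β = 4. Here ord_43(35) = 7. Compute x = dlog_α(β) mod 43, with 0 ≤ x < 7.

Successive powers of 35 modulo 43:
  35^0=1  35^1=35  35^2=21  35^3=4
So 35^3 ≡ 4 (mod 43), giving x = 3.

3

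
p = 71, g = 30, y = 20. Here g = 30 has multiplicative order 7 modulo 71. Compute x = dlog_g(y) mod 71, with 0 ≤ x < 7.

3

Successive powers of 30 modulo 71:
  30^0=1  30^1=30  30^2=48  30^3=20
So 30^3 ≡ 20 (mod 71), giving x = 3.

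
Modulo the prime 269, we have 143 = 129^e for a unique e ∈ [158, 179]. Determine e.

Compute 129^158 mod 269 = 4, then multiply by 129 repeatedly:
  129^158=4  129^159=247  129^160=121  129^161=7  129^162=96
  129^163=10  129^164=214  129^165=168  129^166=152  129^167=240
  129^168=25  129^169=266  129^170=151  129^171=111  129^172=62
  129^173=197  129^174=127  129^175=243  129^176=143
Found 143 at exponent 176.

176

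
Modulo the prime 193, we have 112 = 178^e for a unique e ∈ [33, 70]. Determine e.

Compute 178^33 mod 193 = 76, then multiply by 178 repeatedly:
  178^33=76  178^34=18  178^35=116  178^36=190  178^37=45
  178^38=97  178^39=89  178^40=16  178^41=146  178^42=126
  178^43=40  178^44=172  178^45=122  178^46=100  178^47=44
  178^48=112
Found 112 at exponent 48.

48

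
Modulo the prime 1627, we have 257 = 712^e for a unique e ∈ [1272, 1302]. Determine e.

1273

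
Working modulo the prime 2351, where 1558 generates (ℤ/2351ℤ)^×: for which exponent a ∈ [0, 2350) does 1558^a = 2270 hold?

389

Baby-step giant-step with m = ceil(sqrt(2350)) = 49.
Baby table (1558^j mod 2351 for j=0..48):
  0:1  1:1558  2:1132  3:406  4:129  5:1147  6:266  7:652
  8:184  9:2201  10:1400  11:1823  12:226  13:1809  14:1924  15:67
  16:942  17:612  18:1341  19:1590  20:1617  21:1365  22:1366  23:573
  24:1705  25:2111  26:2240  27:1036  28:1302  29:1954  30:2138  31:1988
  32:1037  33:509  34:735  35:193  36:2117  37:2184  38:775  39:1387
  40:377  41:1967  42:1233  43:247  44:1613  45:2186  46:1540  47:1300
  48:1189
Giant step factor: 1558^(-49) ≡ 765 (mod 2351).
Scan 2270·765^i mod 2351 for i = 0, 1, …:
  i=0: 2270   i=1: 1512   i=2: 2339   i=3: 224
  i=4: 2088   i=5: 991   i=6: 1093   i=7: 1540
Match at i=7, j=46: a = 7·49 + 46 = 389.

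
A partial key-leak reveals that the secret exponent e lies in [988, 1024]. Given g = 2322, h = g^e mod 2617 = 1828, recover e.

Compute 2322^988 mod 2617 = 498, then multiply by 2322 repeatedly:
  2322^988=498  2322^989=2259  2322^990=930  2322^991=435  2322^992=2525
  2322^993=970  2322^994=1720  2322^995=298  2322^996=1068  2322^997=1597
  2322^998=2562  2322^999=523  2322^1000=118  2322^1001=1828
Found 1828 at exponent 1001.

1001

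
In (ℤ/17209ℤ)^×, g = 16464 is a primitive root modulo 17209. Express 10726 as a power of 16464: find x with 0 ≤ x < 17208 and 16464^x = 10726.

Baby-step giant-step with m = ceil(sqrt(17208)) = 132.
Baby table (16464^j mod 17209 for j=0..131):
  0:1  1:16464  2:4337  3:4227  4:132  5:4914  6:4587  7:7276
  8:215  9:11915  10:3169  11:13937  12:11171  13:6761  14:5292  15:15530
  16:11807  17:14793  18:10184  19:2089  20:9714  21:8059  22:1986  23:404
  24:8782  25:14039  26:4017  27:1701  28:6221  29:11785  30:13974  31:815
  32:12349  33:6810  34:3205  35:4326  36:12422  37:4052  38:10044  39:3135
  40:4849  41:1385  42:715  43:804  44:3335  45:10730  46:8335  47:2874
  48:9995  49:5222  50:16053  51:770  52:11456  53:944  54:2289  55:15595
  56:15009  57:4145  58:9595  59:10669  60:2153  61:13661  62:10283  63:14379
  64:8852  65:13516  66:15054  67:5038  68:15461  69:11585  70:8093  71:11074
  72:10190  73:14828  74:1318  75:16212  76:2778  77:12679  78:1886  79:6068
  80:5307  81:4355  82:8026  83:9362  84:12164  85:6963  86:9683  87:13945
  88:5211  89:7039  90:4690  91:16586  92:16701  93:17071  94:16765  95:3809
  96:1780  97:16202  98:10228  99:3727  100:11243  101:4748  102:7794  103:10112
  104:4102  105:7212  106:13477  107:9691  108:7985  109:5489  110:6437  111:5746
  112:4271  113:1770  114:6443  115:1276  116:13084  117:9923  118:7235  119:13551
  120:6188  121:1952  122:8525  123:16205  124:7993  125:16738  126:6715  127:5144
  128:5327  129:6664  130:8721  131:7857
Giant step factor: 16464^(-132) ≡ 10261 (mod 17209).
Scan 10726·10261^i mod 17209 for i = 0, 1, …:
  i=0: 10726   i=1: 7931   i=2: 15839   i=3: 2183
  i=4: 10854   i=5: 13455   i=6: 11157   i=7: 7709
  i=8: 9485   i=9: 8690     …   i=95: 5360
  i=96: 16205
Match at i=96, j=123: x = 96·132 + 123 = 12795.

12795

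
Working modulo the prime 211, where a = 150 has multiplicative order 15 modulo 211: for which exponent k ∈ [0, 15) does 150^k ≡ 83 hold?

14

Successive powers of 150 modulo 211:
  150^0=1  150^1=150  150^2=134  150^3=55  150^4=21  150^5=196
  150^6=71  150^7=100  150^8=19  150^9=107  150^10=14  150^11=201
  150^12=188  150^13=137  150^14=83
So 150^14 ≡ 83 (mod 211), giving k = 14.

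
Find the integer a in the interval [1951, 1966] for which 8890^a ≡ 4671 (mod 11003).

1965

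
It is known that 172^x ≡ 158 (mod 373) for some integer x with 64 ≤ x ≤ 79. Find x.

66

Compute 172^64 mod 373 = 148, then multiply by 172 repeatedly:
  172^64=148  172^65=92  172^66=158
Found 158 at exponent 66.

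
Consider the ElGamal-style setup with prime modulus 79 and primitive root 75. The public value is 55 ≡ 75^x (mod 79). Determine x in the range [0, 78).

Successive powers of 75 modulo 79:
  75^0=1  75^1=75  75^2=16  75^3=15  75^4=19  75^5=3
  75^6=67  75^7=48  75^8=45  75^9=57  75^10=9  75^11=43
  75^12=65  75^13=56  75^14=13  75^15=27  75^16=50  75^17=37
  75^18=10  75^19=39  75^20=2  75^21=71  75^22=32  75^23=30
  75^24=38  75^25=6  75^26=55
So 75^26 ≡ 55 (mod 79), giving x = 26.

26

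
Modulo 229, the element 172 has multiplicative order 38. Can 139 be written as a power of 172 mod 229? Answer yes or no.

139 ∈ ⟨172⟩ iff 139^38 ≡ 1 (mod 229), since |⟨172⟩| = 38.
139^38 mod 229 = 135.
Since 135 ≠ 1, 139 does not lie in the subgroup.

no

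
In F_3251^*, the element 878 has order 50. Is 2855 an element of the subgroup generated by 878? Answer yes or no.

no

2855 ∈ ⟨878⟩ iff 2855^50 ≡ 1 (mod 3251), since |⟨878⟩| = 50.
2855^50 mod 3251 = 1980.
Since 1980 ≠ 1, 2855 does not lie in the subgroup.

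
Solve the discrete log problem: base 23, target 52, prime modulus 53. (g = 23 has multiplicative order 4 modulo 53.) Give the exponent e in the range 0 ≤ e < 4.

2

Successive powers of 23 modulo 53:
  23^0=1  23^1=23  23^2=52
So 23^2 ≡ 52 (mod 53), giving e = 2.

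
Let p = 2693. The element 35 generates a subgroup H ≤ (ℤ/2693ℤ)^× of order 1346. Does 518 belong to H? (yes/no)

no

518 ∈ ⟨35⟩ iff 518^1346 ≡ 1 (mod 2693), since |⟨35⟩| = 1346.
518^1346 mod 2693 = 2692.
Since 2692 ≠ 1, 518 does not lie in the subgroup.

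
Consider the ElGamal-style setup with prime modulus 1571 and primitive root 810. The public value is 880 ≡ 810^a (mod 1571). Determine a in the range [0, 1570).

Baby-step giant-step with m = ceil(sqrt(1570)) = 40.
Baby table (810^j mod 1571 for j=0..39):
  0:1  1:810  2:993  3:1549  4:1032  5:148  6:484  7:861
  8:1457  9:349  10:1481  11:937  12:177  13:409  14:1380  15:819
  16:428  17:1060  18:834  19:10  20:245  21:504  22:1351  23:894
  24:1480  25:127  26:755  27:431  28:348  29:671  30:1515  31:199
  32:948  33:1232  34:335  35:1138  36:1174  37:485  38:100  39:879
Giant step factor: 810^(-40) ≡ 221 (mod 1571).
Scan 880·221^i mod 1571 for i = 0, 1, …:
  i=0: 880   i=1: 1247   i=2: 662   i=3: 199
Match at i=3, j=31: a = 3·40 + 31 = 151.

151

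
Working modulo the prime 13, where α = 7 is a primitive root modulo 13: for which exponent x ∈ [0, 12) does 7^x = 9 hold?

4

Successive powers of 7 modulo 13:
  7^0=1  7^1=7  7^2=10  7^3=5  7^4=9
So 7^4 ≡ 9 (mod 13), giving x = 4.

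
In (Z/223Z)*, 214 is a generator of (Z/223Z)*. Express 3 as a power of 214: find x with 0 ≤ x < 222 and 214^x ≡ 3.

Baby-step giant-step with m = ceil(sqrt(222)) = 15.
Baby table (214^j mod 223 for j=0..14):
  0:1  1:214  2:81  3:163  4:94  5:46  6:32  7:158
  8:139  9:87  10:109  11:134  12:132  13:150  14:211
Giant step factor: 214^(-15) ≡ 159 (mod 223).
Scan 3·159^i mod 223 for i = 0, 1, …:
  i=0: 3   i=1: 31   i=2: 23   i=3: 89
  i=4: 102   i=5: 162   i=6: 113   i=7: 127
  i=8: 123   i=9: 156   i=10: 51   i=11: 81
Match at i=11, j=2: x = 11·15 + 2 = 167.

167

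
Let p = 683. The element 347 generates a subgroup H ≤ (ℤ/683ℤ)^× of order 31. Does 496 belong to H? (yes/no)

496 ∈ ⟨347⟩ iff 496^31 ≡ 1 (mod 683), since |⟨347⟩| = 31.
496^31 mod 683 = 128.
Since 128 ≠ 1, 496 does not lie in the subgroup.

no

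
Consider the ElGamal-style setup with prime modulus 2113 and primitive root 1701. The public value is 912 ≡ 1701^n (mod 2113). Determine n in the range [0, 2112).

Baby-step giant-step with m = ceil(sqrt(2112)) = 46.
Baby table (1701^j mod 2113 for j=0..45):
  0:1  1:1701  2:704  3:1546  4:1174  5:189  6:313  7:2050
  8:600  9:21  10:1913  11:2106  12:771  13:1411  14:1856  15:234
  16:790  17:2035  18:441  19:26  20:1966  21:1400  22:49  23:942
  24:688  25:1799  26:475  27:809  28:546  29:1139  30:1931  31:1029
  32:765  33:1770  34:1858  35:1523  36:85  37:901  38:676  39:404
  40:479  41:1274  42:1249  43:984  44:288  45:1785
Giant step factor: 1701^(-46) ≡ 22 (mod 2113).
Scan 912·22^i mod 2113 for i = 0, 1, …:
  i=0: 912   i=1: 1047   i=2: 1904   i=3: 1741
  i=4: 268   i=5: 1670   i=6: 819   i=7: 1114
  i=8: 1265   i=9: 361     …   i=19: 1647
  i=20: 313
Match at i=20, j=6: n = 20·46 + 6 = 926.

926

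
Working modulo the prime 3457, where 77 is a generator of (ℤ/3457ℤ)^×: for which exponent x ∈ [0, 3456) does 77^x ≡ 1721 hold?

733

Baby-step giant-step with m = ceil(sqrt(3456)) = 59.
Baby table (77^j mod 3457 for j=0..58):
  0:1  1:77  2:2472  3:209  4:2265  5:1555  6:2197  7:3233
  8:37  9:2849  10:1582  11:819  12:837  13:2223  14:1778  15:2083
  16:1369  17:1703  18:3222  19:2647  20:3313  21:2740  22:103  23:1017
  24:2255  25:785  26:1676  27:1143  28:1586  29:1127  30:354  31:3059
  32:467  33:1389  34:3243  35:807  36:3370  37:215  38:2727  39:2559
  40:3451  41:2995  42:2453  43:2203  44:238  45:1041  46:646  47:1344
  48:3235  49:191  50:879  51:2000  52:1892  53:490  54:3160  55:1330
  56:2157  57:153  58:1410
Giant step factor: 77^(-59) ≡ 3149 (mod 3457).
Scan 1721·3149^i mod 3457 for i = 0, 1, …:
  i=0: 1721   i=1: 2310   i=2: 662   i=3: 67
  i=4: 106   i=5: 1922   i=6: 2628   i=7: 2971
  i=8: 1037   i=9: 2105   i=10: 1576   i=11: 2029
  i=12: 785
Match at i=12, j=25: x = 12·59 + 25 = 733.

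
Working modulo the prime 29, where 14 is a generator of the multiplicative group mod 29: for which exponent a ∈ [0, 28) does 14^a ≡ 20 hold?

4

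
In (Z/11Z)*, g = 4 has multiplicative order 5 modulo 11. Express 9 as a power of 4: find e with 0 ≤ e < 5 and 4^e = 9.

3

Successive powers of 4 modulo 11:
  4^0=1  4^1=4  4^2=5  4^3=9
So 4^3 ≡ 9 (mod 11), giving e = 3.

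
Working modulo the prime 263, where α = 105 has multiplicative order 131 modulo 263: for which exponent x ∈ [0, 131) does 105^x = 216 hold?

66

Baby-step giant-step with m = ceil(sqrt(131)) = 12.
Baby table (105^j mod 263 for j=0..11):
  0:1  1:105  2:242  3:162  4:178  5:17  6:207  7:169
  8:124  9:133  10:26  11:100
Giant step factor: 105^(-12) ≡ 92 (mod 263).
Scan 216·92^i mod 263 for i = 0, 1, …:
  i=0: 216   i=1: 147   i=2: 111   i=3: 218
  i=4: 68   i=5: 207
Match at i=5, j=6: x = 5·12 + 6 = 66.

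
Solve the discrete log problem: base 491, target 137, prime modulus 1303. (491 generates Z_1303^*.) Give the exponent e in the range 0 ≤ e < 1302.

263

Baby-step giant-step with m = ceil(sqrt(1302)) = 37.
Baby table (491^j mod 1303 for j=0..36):
  0:1  1:491  2:26  3:1039  4:676  5:954  6:637  7:47
  8:926  9:1222  10:622  11:500  12:536  13:1273  14:906  15:523
  16:102  17:568  18:46  19:435  20:1196  21:886  22:1127  23:885
  24:636  25:859  26:900  27:183  28:1249  29:849  30:1202  31:1226
  32:1283  33:604  34:783  35:68  36:813
Giant step factor: 491^(-37) ≡ 779 (mod 1303).
Scan 137·779^i mod 1303 for i = 0, 1, …:
  i=0: 137   i=1: 1180   i=2: 605   i=3: 912
  i=4: 313   i=5: 166   i=6: 317   i=7: 676
Match at i=7, j=4: e = 7·37 + 4 = 263.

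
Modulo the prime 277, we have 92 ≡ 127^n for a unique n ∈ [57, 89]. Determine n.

58

Compute 127^57 mod 277 = 269, then multiply by 127 repeatedly:
  127^57=269  127^58=92
Found 92 at exponent 58.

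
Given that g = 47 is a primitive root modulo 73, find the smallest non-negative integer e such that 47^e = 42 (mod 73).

41

Baby-step giant-step with m = ceil(sqrt(72)) = 9.
Baby table (47^j mod 73 for j=0..8):
  0:1  1:47  2:19  3:17  4:69  5:31  6:70  7:5
  8:16
Giant step factor: 47^(-9) ≡ 10 (mod 73).
Scan 42·10^i mod 73 for i = 0, 1, …:
  i=0: 42   i=1: 55   i=2: 39   i=3: 25
  i=4: 31
Match at i=4, j=5: e = 4·9 + 5 = 41.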